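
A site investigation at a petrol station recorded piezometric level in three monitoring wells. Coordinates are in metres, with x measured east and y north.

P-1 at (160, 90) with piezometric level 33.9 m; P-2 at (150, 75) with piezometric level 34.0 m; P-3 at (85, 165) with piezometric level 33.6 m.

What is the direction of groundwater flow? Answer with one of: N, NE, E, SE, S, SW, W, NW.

N

With h = a·x + b·y + c and P-1 as origin, the differences give:
  (-10)·a + (-15)·b = +0.1
  (-75)·a + 75·b = -0.3
Eliminate b (×75 and ×(-15), subtract): -1875·a = 3.00 → a = ∂h/∂x = -0.001600
Back-substitute: b = ∂h/∂y = -0.005600.
Flow = −∇h = (+0.001600 east, +0.005600 north), which points north.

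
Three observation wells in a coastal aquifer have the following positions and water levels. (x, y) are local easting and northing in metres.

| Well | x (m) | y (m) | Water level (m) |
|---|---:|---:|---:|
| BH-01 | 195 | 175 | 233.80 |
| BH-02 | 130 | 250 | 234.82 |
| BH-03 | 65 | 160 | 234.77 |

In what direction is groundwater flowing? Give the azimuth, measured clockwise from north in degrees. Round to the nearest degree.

With h = a·x + b·y + c and BH-01 as origin, the differences give:
  (-65)·a + 75·b = +1.02
  (-130)·a + (-15)·b = +0.97
Eliminate b (×(-15) and ×75, subtract): 10725·a = -88.050 → a = ∂h/∂x = -0.008210
Back-substitute: b = ∂h/∂y = +0.006485.
Flow direction (−∇h) has components (+0.008210 E, -0.006485 N).
Azimuth = atan2(E, N) = atan2(+0.008210, -0.006485) = 128.3° ≈ 128°.

128°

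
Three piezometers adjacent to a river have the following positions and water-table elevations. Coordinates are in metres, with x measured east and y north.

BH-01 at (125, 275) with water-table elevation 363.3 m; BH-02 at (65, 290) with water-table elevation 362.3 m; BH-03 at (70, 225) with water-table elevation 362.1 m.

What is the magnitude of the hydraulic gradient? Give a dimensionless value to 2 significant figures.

0.018

Taking BH-01 as reference: BH-02−BH-01 = (-60, 15, -1.0); BH-03−BH-01 = (-55, -50, -1.2).
Solve a·Δx + b·Δy = Δh: det = (-60)·(-50) − (-55)·15 = 3825.
∂h/∂x = [(-1.0)·(-50) − (-1.2)·15] / 3825 = +0.01778
∂h/∂y = [(-60)·(-1.2) − (-55)·(-1.0)] / 3825 = +0.004444
|∇h| = √(0.01778² + 0.004444²) = 0.01833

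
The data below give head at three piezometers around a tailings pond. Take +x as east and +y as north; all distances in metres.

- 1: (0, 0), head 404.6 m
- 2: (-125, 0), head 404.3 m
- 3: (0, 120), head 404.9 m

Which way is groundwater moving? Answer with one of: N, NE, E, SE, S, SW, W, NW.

∂h/∂x = (404.3 − 404.6) / (-125 − 0) = +0.002400
∂h/∂y = (404.9 − 404.6) / (120 − 0) = +0.002500
Flow = −∇h = (-0.002400 east, -0.002500 north), which points southwest.

SW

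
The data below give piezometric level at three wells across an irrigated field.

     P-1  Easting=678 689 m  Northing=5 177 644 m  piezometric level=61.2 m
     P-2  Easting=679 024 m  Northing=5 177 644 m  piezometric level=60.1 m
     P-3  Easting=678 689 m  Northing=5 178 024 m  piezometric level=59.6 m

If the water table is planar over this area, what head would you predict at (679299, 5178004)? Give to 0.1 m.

57.7 m

∂h/∂x = (60.1 − 61.2) / (679024 − 678689) = -0.003284
∂h/∂y = (59.6 − 61.2) / (5178024 − 5177644) = -0.004211
h(679299, 5178004) = 61.2 + (-0.003284)·(610) + (-0.004211)·(360) = 61.2 -2.003 -1.516 = 57.681 m.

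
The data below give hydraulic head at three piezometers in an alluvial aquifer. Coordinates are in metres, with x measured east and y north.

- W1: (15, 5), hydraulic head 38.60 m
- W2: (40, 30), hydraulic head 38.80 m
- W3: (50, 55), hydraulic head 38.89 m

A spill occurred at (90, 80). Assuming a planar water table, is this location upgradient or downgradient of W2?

Taking W1 as reference: W2−W1 = (25, 25, +0.20); W3−W1 = (35, 50, +0.29).
Solve a·Δx + b·Δy = Δh: det = 25·50 − 35·25 = 375.
∂h/∂x = [(+0.20)·50 − (+0.29)·25] / 375 = +0.007333
∂h/∂y = [25·(+0.29) − 35·(+0.20)] / 375 = +0.0006667
Head at (90, 80) = 38.60 + (+0.007333)·(75) + (+0.0006667)·(75) = 39.20 m.
That is higher than the 38.80 m at W2, so the point is upgradient.

upgradient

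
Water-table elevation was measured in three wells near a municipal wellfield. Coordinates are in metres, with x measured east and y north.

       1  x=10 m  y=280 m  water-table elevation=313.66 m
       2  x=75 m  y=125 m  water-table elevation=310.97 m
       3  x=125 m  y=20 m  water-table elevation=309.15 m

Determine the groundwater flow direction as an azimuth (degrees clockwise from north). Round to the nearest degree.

With h = a·x + b·y + c and 1 as origin, the differences give:
  65·a + (-155)·b = -2.69
  115·a + (-260)·b = -4.51
Eliminate b (×(-260) and ×(-155), subtract): 925·a = 0.350 → a = ∂h/∂x = +0.0003784
Back-substitute: b = ∂h/∂y = +0.01751.
Flow direction (−∇h) has components (-0.0003784 E, -0.01751 N).
Azimuth = atan2(E, N) = atan2(-0.0003784, -0.01751) = 181.2° ≈ 181°.

181°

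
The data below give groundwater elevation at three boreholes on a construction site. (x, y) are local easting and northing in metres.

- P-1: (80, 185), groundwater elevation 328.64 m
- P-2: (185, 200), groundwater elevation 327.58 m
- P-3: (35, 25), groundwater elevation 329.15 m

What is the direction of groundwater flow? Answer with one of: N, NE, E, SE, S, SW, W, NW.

With h = a·x + b·y + c and P-1 as origin, the differences give:
  105·a + 15·b = -1.06
  (-45)·a + (-160)·b = +0.51
Eliminate b (×(-160) and ×15, subtract): -16125·a = 161.950 → a = ∂h/∂x = -0.01004
Back-substitute: b = ∂h/∂y = -0.0003628.
Flow = −∇h = (+0.01004 east, +0.0003628 north), which points east.

E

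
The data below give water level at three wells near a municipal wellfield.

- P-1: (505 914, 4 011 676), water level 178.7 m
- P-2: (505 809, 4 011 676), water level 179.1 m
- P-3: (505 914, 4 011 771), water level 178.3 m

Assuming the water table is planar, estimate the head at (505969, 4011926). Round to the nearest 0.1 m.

∂h/∂x = (179.1 − 178.7) / (505809 − 505914) = -0.003810
∂h/∂y = (178.3 − 178.7) / (4011771 − 4011676) = -0.004211
h(505969, 4011926) = 178.7 + (-0.003810)·(55) + (-0.004211)·(250) = 178.7 -0.210 -1.053 = 177.438 m.

177.4 m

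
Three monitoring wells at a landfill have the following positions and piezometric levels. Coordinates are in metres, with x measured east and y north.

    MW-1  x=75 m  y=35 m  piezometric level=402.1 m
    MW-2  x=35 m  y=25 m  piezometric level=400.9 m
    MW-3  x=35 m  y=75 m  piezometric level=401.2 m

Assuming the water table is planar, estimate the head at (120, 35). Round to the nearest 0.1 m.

Three-point gradient (reference MW-1): Δ to MW-2 = (-40, -10, -1.2), Δ to MW-3 = (-40, 40, -0.9).
∂h/∂x = +0.02850, ∂h/∂y = +0.006000 (det = -2000).
h(120, 35) = 402.1 + (+0.02850)·(45) + (+0.006000)·(0) = 402.1 +1.283 +0.000 = 403.383 m.

403.4 m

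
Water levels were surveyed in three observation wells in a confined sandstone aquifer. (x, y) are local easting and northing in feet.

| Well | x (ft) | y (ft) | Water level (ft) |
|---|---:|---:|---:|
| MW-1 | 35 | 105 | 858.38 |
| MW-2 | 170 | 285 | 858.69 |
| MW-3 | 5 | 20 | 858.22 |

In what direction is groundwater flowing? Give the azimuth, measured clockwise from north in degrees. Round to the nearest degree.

169°

With h = a·x + b·y + c and MW-1 as origin, the differences give:
  135·a + 180·b = +0.31
  (-30)·a + (-85)·b = -0.16
Eliminate b (×(-85) and ×180, subtract): -6075·a = 2.450 → a = ∂h/∂x = -0.0004033
Back-substitute: b = ∂h/∂y = +0.002025.
Flow direction (−∇h) has components (+0.0004033 E, -0.002025 N).
Azimuth = atan2(E, N) = atan2(+0.0004033, -0.002025) = 168.7° ≈ 169°.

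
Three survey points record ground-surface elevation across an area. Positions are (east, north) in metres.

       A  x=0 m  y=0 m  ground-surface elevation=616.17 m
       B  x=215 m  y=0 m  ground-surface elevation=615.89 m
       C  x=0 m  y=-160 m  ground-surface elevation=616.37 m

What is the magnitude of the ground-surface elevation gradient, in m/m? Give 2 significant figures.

0.0018 m/m

∂z/∂x = (615.89 − 616.17) / (215 − 0) = -0.001302
∂z/∂y = (616.37 − 616.17) / (-160 − 0) = -0.001250
|∇f| = √(-0.001302² + -0.001250²) = 0.001805 m/m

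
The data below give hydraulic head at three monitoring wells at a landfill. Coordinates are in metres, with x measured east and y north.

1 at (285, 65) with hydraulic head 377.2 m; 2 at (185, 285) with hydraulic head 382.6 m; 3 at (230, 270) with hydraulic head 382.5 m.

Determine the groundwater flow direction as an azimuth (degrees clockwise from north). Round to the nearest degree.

Taking 1 as reference: 2−1 = (-100, 220, +5.4); 3−1 = (-55, 205, +5.3).
Determinant of the coordinate differences = (-100)·205 − (-55)·220 = -8400.
∂h/∂x = [(+5.4)·205 − (+5.3)·220] / -8400 = +0.007024
∂h/∂y = [(-100)·(+5.3) − (-55)·(+5.4)] / -8400 = +0.02774
Flow direction (−∇h) has components (-0.007024 E, -0.02774 N).
Azimuth = atan2(E, N) = atan2(-0.007024, -0.02774) = 194.2° ≈ 194°.

194°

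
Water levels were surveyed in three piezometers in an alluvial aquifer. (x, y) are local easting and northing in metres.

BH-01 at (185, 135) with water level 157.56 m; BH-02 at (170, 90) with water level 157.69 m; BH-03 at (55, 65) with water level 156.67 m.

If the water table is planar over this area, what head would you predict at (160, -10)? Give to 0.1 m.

Taking BH-01 as reference: BH-02−BH-01 = (-15, -45, +0.13); BH-03−BH-01 = (-130, -70, -0.89).
Determinant of the coordinate differences = (-15)·(-70) − (-130)·(-45) = -4800.
∂h/∂x = [(+0.13)·(-70) − (-0.89)·(-45)] / -4800 = +0.01024
∂h/∂y = [(-15)·(-0.89) − (-130)·(+0.13)] / -4800 = -0.006302
h(160, -10) = 157.56 + (+0.01024)·(-25) + (-0.006302)·(-145) = 157.56 -0.256 +0.914 = 158.218 m.

158.2 m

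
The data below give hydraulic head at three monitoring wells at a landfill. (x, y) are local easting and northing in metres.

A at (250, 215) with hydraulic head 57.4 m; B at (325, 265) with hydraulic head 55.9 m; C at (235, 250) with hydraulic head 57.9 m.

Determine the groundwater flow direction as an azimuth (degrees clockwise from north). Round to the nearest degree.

With h = a·x + b·y + c and A as origin, the differences give:
  75·a + 50·b = -1.5
  (-15)·a + 35·b = +0.5
Eliminate b (×35 and ×50, subtract): 3375·a = -77.50 → a = ∂h/∂x = -0.02296
Back-substitute: b = ∂h/∂y = +0.004444.
Flow direction (−∇h) has components (+0.02296 E, -0.004444 N).
Azimuth = atan2(E, N) = atan2(+0.02296, -0.004444) = 101.0° ≈ 101°.

101°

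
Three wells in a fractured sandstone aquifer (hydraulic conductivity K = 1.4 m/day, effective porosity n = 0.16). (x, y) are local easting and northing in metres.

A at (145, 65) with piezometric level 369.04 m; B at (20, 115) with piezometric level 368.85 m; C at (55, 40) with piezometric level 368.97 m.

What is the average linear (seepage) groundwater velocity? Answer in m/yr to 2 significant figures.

4.9 m/yr

With h = a·x + b·y + c and A as origin, the differences give:
  (-125)·a + 50·b = -0.19
  (-90)·a + (-25)·b = -0.07
Eliminate b (×(-25) and ×50, subtract): 7625·a = 8.250 → a = ∂h/∂x = +0.001082
Back-substitute: b = ∂h/∂y = -0.001095.
|∇h| = √(0.001082² + -0.001095²) = 0.001539
Seepage velocity v = K·i/n = 1.4 × 0.001539 / 0.16 = 0.01347 m/day = 4.92 m/yr.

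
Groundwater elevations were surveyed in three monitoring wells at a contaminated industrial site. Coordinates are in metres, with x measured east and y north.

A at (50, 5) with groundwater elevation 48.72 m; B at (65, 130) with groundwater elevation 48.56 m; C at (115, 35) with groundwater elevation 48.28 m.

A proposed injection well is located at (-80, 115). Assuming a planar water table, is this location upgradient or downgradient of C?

upgradient

With h = a·x + b·y + c and A as origin, the differences give:
  15·a + 125·b = -0.16
  65·a + 30·b = -0.44
Eliminate b (×30 and ×125, subtract): -7675·a = 50.200 → a = ∂h/∂x = -0.006541
Back-substitute: b = ∂h/∂y = -0.0004951.
Head at (-80, 115) = 48.72 + (-0.006541)·(-130) + (-0.0004951)·(110) = 49.52 m.
That is higher than the 48.28 m at C, so the point is upgradient.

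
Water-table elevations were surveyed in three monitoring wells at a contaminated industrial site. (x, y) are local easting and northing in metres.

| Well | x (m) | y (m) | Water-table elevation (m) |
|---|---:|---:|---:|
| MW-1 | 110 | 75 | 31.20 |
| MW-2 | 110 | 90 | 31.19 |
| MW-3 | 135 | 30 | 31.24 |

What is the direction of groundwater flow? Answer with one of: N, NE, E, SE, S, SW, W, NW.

NW

Differences from MW-1: to MW-2 (Δx, Δy, Δh) = (0, 15, -0.01); to MW-3 = (25, -45, +0.04).
Solve a·Δx + b·Δy = Δh: det = 0·(-45) − 25·15 = -375.
∂h/∂x = [(-0.01)·(-45) − (+0.04)·15] / -375 = +0.0004000
∂h/∂y = [0·(+0.04) − 25·(-0.01)] / -375 = -0.0006667
Flow = −∇h = (-0.0004000 east, +0.0006667 north), which points northwest.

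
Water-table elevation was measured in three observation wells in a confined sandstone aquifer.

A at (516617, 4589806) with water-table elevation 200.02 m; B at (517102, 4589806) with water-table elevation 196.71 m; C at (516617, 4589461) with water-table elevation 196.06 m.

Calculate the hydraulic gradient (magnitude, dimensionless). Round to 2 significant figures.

0.013

∂h/∂x = (196.71 − 200.02) / (517102 − 516617) = -0.006825
∂h/∂y = (196.06 − 200.02) / (4589461 − 4589806) = +0.01148
|∇h| = √(-0.006825² + 0.01148²) = 0.01336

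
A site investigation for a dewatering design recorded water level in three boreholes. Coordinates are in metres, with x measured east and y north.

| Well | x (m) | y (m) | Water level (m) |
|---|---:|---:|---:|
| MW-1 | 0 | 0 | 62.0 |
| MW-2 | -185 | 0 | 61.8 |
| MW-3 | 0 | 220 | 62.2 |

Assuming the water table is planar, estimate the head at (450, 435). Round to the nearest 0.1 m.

62.9 m

∂h/∂x = (61.8 − 62.0) / (-185 − 0) = +0.001081
∂h/∂y = (62.2 − 62.0) / (220 − 0) = +0.0009091
h(450, 435) = 62.0 + (+0.001081)·(450) + (+0.0009091)·(435) = 62.0 +0.486 +0.395 = 62.882 m.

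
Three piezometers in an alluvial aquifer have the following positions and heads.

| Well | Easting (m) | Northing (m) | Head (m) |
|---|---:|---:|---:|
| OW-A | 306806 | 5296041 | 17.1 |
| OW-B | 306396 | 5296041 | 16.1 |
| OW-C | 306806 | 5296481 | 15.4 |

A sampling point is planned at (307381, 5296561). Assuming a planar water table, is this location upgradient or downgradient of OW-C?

∂h/∂x = (16.1 − 17.1) / (306396 − 306806) = +0.002439
∂h/∂y = (15.4 − 17.1) / (5296481 − 5296041) = -0.003864
Head at (307381, 5296561) = 17.1 + (+0.002439)·(575) + (-0.003864)·(520) = 16.49 m.
That is higher than the 15.4 m at OW-C, so the point is upgradient.

upgradient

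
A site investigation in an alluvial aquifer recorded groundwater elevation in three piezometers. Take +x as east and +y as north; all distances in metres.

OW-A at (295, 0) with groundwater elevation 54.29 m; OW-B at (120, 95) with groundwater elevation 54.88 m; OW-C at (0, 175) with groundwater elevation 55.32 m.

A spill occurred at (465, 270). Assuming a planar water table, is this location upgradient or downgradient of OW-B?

Differences from OW-A: to OW-B (Δx, Δy, Δh) = (-175, 95, +0.59); to OW-C = (-295, 175, +1.03).
Determinant of the coordinate differences = (-175)·175 − (-295)·95 = -2600.
∂h/∂x = [(+0.59)·175 − (+1.03)·95] / -2600 = -0.002077
∂h/∂y = [(-175)·(+1.03) − (-295)·(+0.59)] / -2600 = +0.002385
Head at (465, 270) = 54.29 + (-0.002077)·(170) + (+0.002385)·(270) = 54.58 m.
That is lower than the 54.88 m at OW-B, so the point is downgradient.

downgradient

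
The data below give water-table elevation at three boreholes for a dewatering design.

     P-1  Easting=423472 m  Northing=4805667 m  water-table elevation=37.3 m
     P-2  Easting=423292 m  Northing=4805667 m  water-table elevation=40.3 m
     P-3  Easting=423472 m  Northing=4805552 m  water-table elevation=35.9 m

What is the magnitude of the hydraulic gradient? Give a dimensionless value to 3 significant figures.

0.0206

∂h/∂x = (40.3 − 37.3) / (423292 − 423472) = -0.01667
∂h/∂y = (35.9 − 37.3) / (4805552 − 4805667) = +0.01217
|∇h| = √(-0.01667² + 0.01217²) = 0.02064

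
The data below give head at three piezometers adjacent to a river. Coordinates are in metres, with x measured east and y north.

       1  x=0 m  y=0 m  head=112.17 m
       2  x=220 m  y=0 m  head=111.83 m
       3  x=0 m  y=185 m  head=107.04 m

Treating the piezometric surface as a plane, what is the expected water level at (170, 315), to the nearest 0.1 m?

∂h/∂x = (111.83 − 112.17) / (220 − 0) = -0.001545
∂h/∂y = (107.04 − 112.17) / (185 − 0) = -0.02773
h(170, 315) = 112.17 + (-0.001545)·(170) + (-0.02773)·(315) = 112.17 -0.263 -8.735 = 103.172 m.

103.2 m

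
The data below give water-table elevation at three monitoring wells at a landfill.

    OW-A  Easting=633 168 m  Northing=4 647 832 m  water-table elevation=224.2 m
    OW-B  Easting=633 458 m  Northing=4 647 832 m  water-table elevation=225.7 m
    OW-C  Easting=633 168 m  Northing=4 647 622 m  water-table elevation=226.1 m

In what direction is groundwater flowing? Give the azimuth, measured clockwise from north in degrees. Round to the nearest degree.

∂h/∂x = (225.7 − 224.2) / (633458 − 633168) = +0.005172
∂h/∂y = (226.1 − 224.2) / (4647622 − 4647832) = -0.009048
Flow direction (−∇h) has components (-0.005172 E, +0.009048 N).
Azimuth = atan2(E, N) = atan2(-0.005172, +0.009048) = 330.2° ≈ 330°.

330°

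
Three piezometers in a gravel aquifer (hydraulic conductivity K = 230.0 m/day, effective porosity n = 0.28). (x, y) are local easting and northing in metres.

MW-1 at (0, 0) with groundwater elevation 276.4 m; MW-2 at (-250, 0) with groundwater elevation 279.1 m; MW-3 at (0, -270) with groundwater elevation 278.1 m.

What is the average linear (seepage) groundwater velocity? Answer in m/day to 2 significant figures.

∂h/∂x = (279.1 − 276.4) / (-250 − 0) = -0.01080
∂h/∂y = (278.1 − 276.4) / (-270 − 0) = -0.006296
|∇h| = √(-0.01080² + -0.006296²) = 0.0125
Seepage velocity v = K·i/n = 230.0 × 0.0125 / 0.28 = 10.27 m/day.

10 m/day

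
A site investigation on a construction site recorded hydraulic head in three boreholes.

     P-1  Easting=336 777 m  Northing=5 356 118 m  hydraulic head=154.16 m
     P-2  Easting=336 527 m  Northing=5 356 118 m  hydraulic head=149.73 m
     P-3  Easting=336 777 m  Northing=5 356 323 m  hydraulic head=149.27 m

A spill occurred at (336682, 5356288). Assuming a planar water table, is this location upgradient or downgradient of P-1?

downgradient

∂h/∂x = (149.73 − 154.16) / (336527 − 336777) = +0.01772
∂h/∂y = (149.27 − 154.16) / (5356323 − 5356118) = -0.02385
Head at (336682, 5356288) = 154.16 + (+0.01772)·(-95) + (-0.02385)·(170) = 148.42 m.
That is lower than the 154.16 m at P-1, so the point is downgradient.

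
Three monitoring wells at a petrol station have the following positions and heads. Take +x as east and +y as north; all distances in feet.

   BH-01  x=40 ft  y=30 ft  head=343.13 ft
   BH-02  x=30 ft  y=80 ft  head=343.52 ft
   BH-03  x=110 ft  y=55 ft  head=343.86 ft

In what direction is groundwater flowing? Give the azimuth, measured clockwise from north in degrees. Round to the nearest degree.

218°

Three-point gradient (reference BH-01): Δ to BH-02 = (-10, 50, +0.39), Δ to BH-03 = (70, 25, +0.73).
∂h/∂x = +0.007133, ∂h/∂y = +0.009227 (det = -3750).
Flow direction (−∇h) has components (-0.007133 E, -0.009227 N).
Azimuth = atan2(E, N) = atan2(-0.007133, -0.009227) = 217.7° ≈ 218°.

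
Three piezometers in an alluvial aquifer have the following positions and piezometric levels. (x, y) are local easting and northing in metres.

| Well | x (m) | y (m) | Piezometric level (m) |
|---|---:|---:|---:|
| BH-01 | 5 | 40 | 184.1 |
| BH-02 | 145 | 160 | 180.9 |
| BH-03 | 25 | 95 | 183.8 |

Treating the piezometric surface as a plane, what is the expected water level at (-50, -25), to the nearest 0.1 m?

Three-point gradient (reference BH-01): Δ to BH-02 = (140, 120, -3.2), Δ to BH-03 = (20, 55, -0.3).
∂h/∂x = -0.02642, ∂h/∂y = +0.004151 (det = 5300).
h(-50, -25) = 184.1 + (-0.02642)·(-55) + (+0.004151)·(-65) = 184.1 +1.453 -0.270 = 185.283 m.

185.3 m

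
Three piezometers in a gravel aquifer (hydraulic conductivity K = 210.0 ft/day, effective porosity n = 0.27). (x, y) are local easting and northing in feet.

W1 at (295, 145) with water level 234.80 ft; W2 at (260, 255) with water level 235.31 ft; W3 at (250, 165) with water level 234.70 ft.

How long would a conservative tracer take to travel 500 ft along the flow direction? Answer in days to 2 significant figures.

81 days

With h = a·x + b·y + c and W1 as origin, the differences give:
  (-35)·a + 110·b = +0.51
  (-45)·a + 20·b = -0.10
Eliminate b (×20 and ×110, subtract): 4250·a = 21.200 → a = ∂h/∂x = +0.004988
Back-substitute: b = ∂h/∂y = +0.006224.
|∇h| = √(0.004988² + 0.006224²) = 0.007976
Seepage velocity v = K·i/n = 210.0 × 0.007976 / 0.27 = 6.204 ft/day.
t = 500 / 6.204 = 80.59 days.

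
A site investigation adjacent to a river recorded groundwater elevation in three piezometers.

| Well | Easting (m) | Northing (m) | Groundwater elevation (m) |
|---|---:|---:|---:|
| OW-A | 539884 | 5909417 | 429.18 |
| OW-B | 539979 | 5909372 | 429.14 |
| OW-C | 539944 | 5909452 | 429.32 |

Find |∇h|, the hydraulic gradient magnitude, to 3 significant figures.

Taking OW-A as reference: OW-B−OW-A = (95, -45, -0.04); OW-C−OW-A = (60, 35, +0.14).
Determinant of the coordinate differences = 95·35 − 60·(-45) = 6025.
∂h/∂x = [(-0.04)·35 − (+0.14)·(-45)] / 6025 = +0.0008133
∂h/∂y = [95·(+0.14) − 60·(-0.04)] / 6025 = +0.002606
|∇h| = √(0.0008133² + 0.002606²) = 0.00273

0.00273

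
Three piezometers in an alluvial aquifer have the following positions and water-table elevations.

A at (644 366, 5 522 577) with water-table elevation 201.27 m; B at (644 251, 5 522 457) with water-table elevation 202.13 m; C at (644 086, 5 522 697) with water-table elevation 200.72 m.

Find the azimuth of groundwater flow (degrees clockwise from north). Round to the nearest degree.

007°

Differences from A: to B (Δx, Δy, Δh) = (-115, -120, +0.86); to C = (-280, 120, -0.55).
Solve a·Δx + b·Δy = Δh: det = (-115)·120 − (-280)·(-120) = -47400.
∂h/∂x = [(+0.86)·120 − (-0.55)·(-120)] / -47400 = -0.0007848
∂h/∂y = [(-115)·(-0.55) − (-280)·(+0.86)] / -47400 = -0.006415
Flow direction (−∇h) has components (+0.0007848 E, +0.006415 N).
Azimuth = atan2(E, N) = atan2(+0.0007848, +0.006415) = 7.0° ≈ 007°.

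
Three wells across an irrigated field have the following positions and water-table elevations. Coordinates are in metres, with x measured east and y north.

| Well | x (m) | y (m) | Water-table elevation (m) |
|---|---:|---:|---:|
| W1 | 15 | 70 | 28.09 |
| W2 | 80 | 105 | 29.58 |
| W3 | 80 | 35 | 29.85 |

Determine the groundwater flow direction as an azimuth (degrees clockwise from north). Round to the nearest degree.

Three-point gradient (reference W1): Δ to W2 = (65, 35, +1.49), Δ to W3 = (65, -35, +1.76).
∂h/∂x = +0.02500, ∂h/∂y = -0.003857 (det = -4550).
Flow direction (−∇h) has components (-0.02500 E, +0.003857 N).
Azimuth = atan2(E, N) = atan2(-0.02500, +0.003857) = 278.8° ≈ 279°.

279°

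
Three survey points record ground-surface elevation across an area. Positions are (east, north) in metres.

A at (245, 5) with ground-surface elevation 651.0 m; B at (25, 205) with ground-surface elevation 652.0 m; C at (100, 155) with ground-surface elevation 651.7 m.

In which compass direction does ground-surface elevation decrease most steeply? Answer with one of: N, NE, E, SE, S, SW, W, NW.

SE

With z = a·x + b·y + c and A as origin, the differences give:
  (-220)·a + 200·b = +1.0
  (-145)·a + 150·b = +0.7
Eliminate b (×150 and ×200, subtract): -4000·a = 10.00 → a = ∂z/∂x = -0.002500
Back-substitute: b = ∂z/∂y = +0.002250.
Steepest decrease is along −∇f = (+0.002500 E, -0.002250 N) → southeast.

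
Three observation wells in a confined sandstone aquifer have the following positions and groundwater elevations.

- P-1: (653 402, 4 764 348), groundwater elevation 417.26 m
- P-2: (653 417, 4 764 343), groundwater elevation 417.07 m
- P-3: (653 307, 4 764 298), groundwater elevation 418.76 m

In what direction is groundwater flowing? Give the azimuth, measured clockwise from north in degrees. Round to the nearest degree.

075°

Taking P-1 as reference: P-2−P-1 = (15, -5, -0.19); P-3−P-1 = (-95, -50, +1.50).
Solve a·Δx + b·Δy = Δh: det = 15·(-50) − (-95)·(-5) = -1225.
∂h/∂x = [(-0.19)·(-50) − (+1.50)·(-5)] / -1225 = -0.01388
∂h/∂y = [15·(+1.50) − (-95)·(-0.19)] / -1225 = -0.003633
Flow direction (−∇h) has components (+0.01388 E, +0.003633 N).
Azimuth = atan2(E, N) = atan2(+0.01388, +0.003633) = 75.3° ≈ 075°.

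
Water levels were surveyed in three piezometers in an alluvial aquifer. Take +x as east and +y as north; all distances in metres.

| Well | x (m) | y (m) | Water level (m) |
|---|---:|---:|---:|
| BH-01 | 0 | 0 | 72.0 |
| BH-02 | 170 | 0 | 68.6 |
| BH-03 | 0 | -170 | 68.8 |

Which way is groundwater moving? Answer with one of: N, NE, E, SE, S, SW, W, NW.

SE

∂h/∂x = (68.6 − 72.0) / (170 − 0) = -0.02000
∂h/∂y = (68.8 − 72.0) / (-170 − 0) = +0.01882
Flow = −∇h = (+0.02000 east, -0.01882 north), which points southeast.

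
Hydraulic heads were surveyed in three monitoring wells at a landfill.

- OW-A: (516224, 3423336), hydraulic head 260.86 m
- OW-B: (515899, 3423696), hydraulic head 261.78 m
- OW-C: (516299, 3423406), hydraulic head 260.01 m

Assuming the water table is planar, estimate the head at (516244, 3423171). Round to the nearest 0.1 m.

261.4 m

Taking OW-A as reference: OW-B−OW-A = (-325, 360, +0.92); OW-C−OW-A = (75, 70, -0.85).
Determinant of the coordinate differences = (-325)·70 − 75·360 = -49750.
∂h/∂x = [(+0.92)·70 − (-0.85)·360] / -49750 = -0.007445
∂h/∂y = [(-325)·(-0.85) − 75·(+0.92)] / -49750 = -0.004166
h(516244, 3423171) = 260.86 + (-0.007445)·(20) + (-0.004166)·(-165) = 260.86 -0.149 +0.687 = 261.398 m.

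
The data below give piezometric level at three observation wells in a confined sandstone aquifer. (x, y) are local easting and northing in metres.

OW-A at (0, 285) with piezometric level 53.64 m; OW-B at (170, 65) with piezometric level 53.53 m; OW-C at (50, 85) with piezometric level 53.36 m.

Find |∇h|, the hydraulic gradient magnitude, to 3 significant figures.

Taking OW-A as reference: OW-B−OW-A = (170, -220, -0.11); OW-C−OW-A = (50, -200, -0.28).
Determinant of the coordinate differences = 170·(-200) − 50·(-220) = -23000.
∂h/∂x = [(-0.11)·(-200) − (-0.28)·(-220)] / -23000 = +0.001722
∂h/∂y = [170·(-0.28) − 50·(-0.11)] / -23000 = +0.001830
|∇h| = √(0.001722² + 0.001830²) = 0.002513

0.00251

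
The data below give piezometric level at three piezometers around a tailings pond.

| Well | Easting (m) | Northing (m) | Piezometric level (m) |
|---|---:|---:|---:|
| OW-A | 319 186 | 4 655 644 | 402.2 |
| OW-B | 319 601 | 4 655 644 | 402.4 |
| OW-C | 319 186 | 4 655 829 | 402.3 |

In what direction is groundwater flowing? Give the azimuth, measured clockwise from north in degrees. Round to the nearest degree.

222°

∂h/∂x = (402.4 − 402.2) / (319601 − 319186) = +0.0004819
∂h/∂y = (402.3 − 402.2) / (4655829 − 4655644) = +0.0005405
Flow direction (−∇h) has components (-0.0004819 E, -0.0005405 N).
Azimuth = atan2(E, N) = atan2(-0.0004819, -0.0005405) = 221.7° ≈ 222°.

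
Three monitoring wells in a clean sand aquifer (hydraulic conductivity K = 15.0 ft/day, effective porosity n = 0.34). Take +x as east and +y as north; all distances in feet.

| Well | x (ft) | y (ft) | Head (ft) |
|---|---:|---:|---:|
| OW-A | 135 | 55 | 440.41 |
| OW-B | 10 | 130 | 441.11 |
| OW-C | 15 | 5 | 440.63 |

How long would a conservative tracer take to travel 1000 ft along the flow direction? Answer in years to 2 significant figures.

12 years

Differences from OW-A: to OW-B (Δx, Δy, Δh) = (-125, 75, +0.70); to OW-C = (-120, -50, +0.22).
Solve a·Δx + b·Δy = Δh: det = (-125)·(-50) − (-120)·75 = 15250.
∂h/∂x = [(+0.70)·(-50) − (+0.22)·75] / 15250 = -0.003377
∂h/∂y = [(-125)·(+0.22) − (-120)·(+0.70)] / 15250 = +0.003705
|∇h| = √(-0.003377² + 0.003705²) = 0.005013
Seepage velocity v = K·i/n = 15.0 × 0.005013 / 0.34 = 0.2212 ft/day.
t = 1000 / 0.2212 = 4521 days = 12.4 years.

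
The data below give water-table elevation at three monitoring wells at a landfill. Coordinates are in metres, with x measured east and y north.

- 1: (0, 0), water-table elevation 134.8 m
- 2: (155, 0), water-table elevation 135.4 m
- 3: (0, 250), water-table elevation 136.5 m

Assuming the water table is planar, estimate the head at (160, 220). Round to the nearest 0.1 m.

∂h/∂x = (135.4 − 134.8) / (155 − 0) = +0.003871
∂h/∂y = (136.5 − 134.8) / (250 − 0) = +0.006800
h(160, 220) = 134.8 + (+0.003871)·(160) + (+0.006800)·(220) = 134.8 +0.619 +1.496 = 136.915 m.

136.9 m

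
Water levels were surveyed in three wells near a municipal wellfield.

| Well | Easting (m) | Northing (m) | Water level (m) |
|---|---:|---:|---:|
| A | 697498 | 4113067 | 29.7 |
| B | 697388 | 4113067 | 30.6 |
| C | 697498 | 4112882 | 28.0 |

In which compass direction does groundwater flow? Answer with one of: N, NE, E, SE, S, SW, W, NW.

SE

∂h/∂x = (30.6 − 29.7) / (697388 − 697498) = -0.008182
∂h/∂y = (28.0 − 29.7) / (4112882 − 4113067) = +0.009189
Flow = −∇h = (+0.008182 east, -0.009189 north), which points southeast.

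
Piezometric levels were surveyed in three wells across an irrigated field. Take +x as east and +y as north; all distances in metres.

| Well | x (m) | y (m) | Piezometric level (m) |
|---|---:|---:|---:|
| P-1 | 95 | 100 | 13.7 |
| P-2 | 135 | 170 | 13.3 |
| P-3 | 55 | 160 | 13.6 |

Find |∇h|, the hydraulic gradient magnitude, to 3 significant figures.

0.00505

Taking P-1 as reference: P-2−P-1 = (40, 70, -0.4); P-3−P-1 = (-40, 60, -0.1).
Solve a·Δx + b·Δy = Δh: det = 40·60 − (-40)·70 = 5200.
∂h/∂x = [(-0.4)·60 − (-0.1)·70] / 5200 = -0.003269
∂h/∂y = [40·(-0.1) − (-40)·(-0.4)] / 5200 = -0.003846
|∇h| = √(-0.003269² + -0.003846²) = 0.005048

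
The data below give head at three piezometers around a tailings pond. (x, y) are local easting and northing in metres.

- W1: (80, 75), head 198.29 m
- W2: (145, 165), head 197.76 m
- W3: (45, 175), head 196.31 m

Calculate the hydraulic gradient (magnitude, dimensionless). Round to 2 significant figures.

0.020

With h = a·x + b·y + c and W1 as origin, the differences give:
  65·a + 90·b = -0.53
  (-35)·a + 100·b = -1.98
Eliminate b (×100 and ×90, subtract): 9650·a = 125.200 → a = ∂h/∂x = +0.01297
Back-substitute: b = ∂h/∂y = -0.01526.
|∇h| = √(0.01297² + -0.01526²) = 0.02003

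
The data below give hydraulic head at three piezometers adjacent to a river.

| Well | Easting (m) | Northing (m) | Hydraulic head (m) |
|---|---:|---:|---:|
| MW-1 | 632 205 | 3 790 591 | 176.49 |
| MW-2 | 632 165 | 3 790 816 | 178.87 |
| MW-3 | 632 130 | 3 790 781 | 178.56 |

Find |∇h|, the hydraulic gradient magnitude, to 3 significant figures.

Differences from MW-1: to MW-2 (Δx, Δy, Δh) = (-40, 225, +2.38); to MW-3 = (-75, 190, +2.07).
Determinant of the coordinate differences = (-40)·190 − (-75)·225 = 9275.
∂h/∂x = [(+2.38)·190 − (+2.07)·225] / 9275 = -0.001461
∂h/∂y = [(-40)·(+2.07) − (-75)·(+2.38)] / 9275 = +0.01032
|∇h| = √(-0.001461² + 0.01032²) = 0.01042

0.0104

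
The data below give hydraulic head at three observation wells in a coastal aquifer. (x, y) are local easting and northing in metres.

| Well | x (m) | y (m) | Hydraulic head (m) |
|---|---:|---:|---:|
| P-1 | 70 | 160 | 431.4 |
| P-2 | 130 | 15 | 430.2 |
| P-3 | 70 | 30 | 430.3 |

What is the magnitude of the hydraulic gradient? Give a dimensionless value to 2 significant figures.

Taking P-1 as reference: P-2−P-1 = (60, -145, -1.2); P-3−P-1 = (0, -130, -1.1).
Determinant of the coordinate differences = 60·(-130) − 0·(-145) = -7800.
∂h/∂x = [(-1.2)·(-130) − (-1.1)·(-145)] / -7800 = +0.0004487
∂h/∂y = [60·(-1.1) − 0·(-1.2)] / -7800 = +0.008462
|∇h| = √(0.0004487² + 0.008462²) = 0.008474

0.0085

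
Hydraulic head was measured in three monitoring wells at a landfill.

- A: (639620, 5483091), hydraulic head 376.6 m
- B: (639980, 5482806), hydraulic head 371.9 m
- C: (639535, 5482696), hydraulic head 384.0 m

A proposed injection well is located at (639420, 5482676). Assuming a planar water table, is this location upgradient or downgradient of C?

With h = a·x + b·y + c and A as origin, the differences give:
  360·a + (-285)·b = -4.7
  (-85)·a + (-395)·b = +7.4
Eliminate b (×(-395) and ×(-285), subtract): -166425·a = 3965.50 → a = ∂h/∂x = -0.02383
Back-substitute: b = ∂h/∂y = -0.01361.
Head at (639420, 5482676) = 376.6 + (-0.02383)·(-200) + (-0.01361)·(-415) = 387.01 m.
That is higher than the 384.0 m at C, so the point is upgradient.

upgradient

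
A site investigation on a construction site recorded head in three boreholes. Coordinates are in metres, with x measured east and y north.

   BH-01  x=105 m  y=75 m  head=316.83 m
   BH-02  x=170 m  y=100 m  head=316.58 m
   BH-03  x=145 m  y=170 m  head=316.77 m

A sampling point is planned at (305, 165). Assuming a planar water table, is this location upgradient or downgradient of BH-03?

downgradient

Taking BH-01 as reference: BH-02−BH-01 = (65, 25, -0.25); BH-03−BH-01 = (40, 95, -0.06).
Determinant of the coordinate differences = 65·95 − 40·25 = 5175.
∂h/∂x = [(-0.25)·95 − (-0.06)·25] / 5175 = -0.004300
∂h/∂y = [65·(-0.06) − 40·(-0.25)] / 5175 = +0.001179
Head at (305, 165) = 316.83 + (-0.004300)·(200) + (+0.001179)·(90) = 316.08 m.
That is lower than the 316.77 m at BH-03, so the point is downgradient.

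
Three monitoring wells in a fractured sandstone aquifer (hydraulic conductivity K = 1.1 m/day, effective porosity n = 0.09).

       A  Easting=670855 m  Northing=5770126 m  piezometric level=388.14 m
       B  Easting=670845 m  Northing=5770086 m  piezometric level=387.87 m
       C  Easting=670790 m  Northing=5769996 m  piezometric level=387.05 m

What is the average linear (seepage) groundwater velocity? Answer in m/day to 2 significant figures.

0.10 m/day

Taking A as reference: B−A = (-10, -40, -0.27); C−A = (-65, -130, -1.09).
Determinant of the coordinate differences = (-10)·(-130) − (-65)·(-40) = -1300.
∂h/∂x = [(-0.27)·(-130) − (-1.09)·(-40)] / -1300 = +0.006538
∂h/∂y = [(-10)·(-1.09) − (-65)·(-0.27)] / -1300 = +0.005115
|∇h| = √(0.006538² + 0.005115²) = 0.008301
Seepage velocity v = K·i/n = 1.1 × 0.008301 / 0.09 = 0.1015 m/day.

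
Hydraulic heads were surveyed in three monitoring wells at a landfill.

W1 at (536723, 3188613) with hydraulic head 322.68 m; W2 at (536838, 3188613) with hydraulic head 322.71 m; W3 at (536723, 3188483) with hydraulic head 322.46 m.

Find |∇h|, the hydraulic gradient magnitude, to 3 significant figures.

∂h/∂x = (322.71 − 322.68) / (536838 − 536723) = +0.0002609
∂h/∂y = (322.46 − 322.68) / (3188483 − 3188613) = +0.001692
|∇h| = √(0.0002609² + 0.001692²) = 0.001712

0.00171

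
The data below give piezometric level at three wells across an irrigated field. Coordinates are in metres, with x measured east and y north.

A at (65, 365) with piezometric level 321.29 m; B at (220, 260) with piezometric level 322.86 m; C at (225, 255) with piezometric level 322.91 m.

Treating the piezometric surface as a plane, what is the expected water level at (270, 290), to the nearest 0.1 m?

323.4 m

Three-point gradient (reference A): Δ to B = (155, -105, +1.57), Δ to C = (160, -110, +1.62).
∂h/∂x = +0.01040, ∂h/∂y = +0.0004000 (det = -250).
h(270, 290) = 321.29 + (+0.01040)·(205) + (+0.0004000)·(-75) = 321.29 +2.132 -0.030 = 323.392 m.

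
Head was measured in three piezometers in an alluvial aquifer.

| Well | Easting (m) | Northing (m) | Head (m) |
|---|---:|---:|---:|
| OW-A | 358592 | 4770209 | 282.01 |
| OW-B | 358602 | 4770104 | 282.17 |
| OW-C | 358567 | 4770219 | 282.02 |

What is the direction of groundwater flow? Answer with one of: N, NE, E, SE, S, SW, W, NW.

With h = a·x + b·y + c and OW-A as origin, the differences give:
  10·a + (-105)·b = +0.16
  (-25)·a + 10·b = +0.01
Eliminate b (×10 and ×(-105), subtract): -2525·a = 2.650 → a = ∂h/∂x = -0.001050
Back-substitute: b = ∂h/∂y = -0.001624.
Flow = −∇h = (+0.001050 east, +0.001624 north), which points northeast.

NE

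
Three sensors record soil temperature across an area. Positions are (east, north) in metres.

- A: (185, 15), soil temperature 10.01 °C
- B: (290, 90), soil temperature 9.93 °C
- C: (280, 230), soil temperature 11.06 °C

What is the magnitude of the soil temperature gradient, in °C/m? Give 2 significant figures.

Differences from A: to B (Δx, Δy, Δh) = (105, 75, -0.08); to C = (95, 215, +1.05).
Determinant of the coordinate differences = 105·215 − 95·75 = 15450.
∂T/∂x = [(-0.08)·215 − (+1.05)·75] / 15450 = -0.006210
∂T/∂y = [105·(+1.05) − 95·(-0.08)] / 15450 = +0.007628
|∇f| = √(-0.006210² + 0.007628²) = 0.009836 °C/m

0.0098 °C/m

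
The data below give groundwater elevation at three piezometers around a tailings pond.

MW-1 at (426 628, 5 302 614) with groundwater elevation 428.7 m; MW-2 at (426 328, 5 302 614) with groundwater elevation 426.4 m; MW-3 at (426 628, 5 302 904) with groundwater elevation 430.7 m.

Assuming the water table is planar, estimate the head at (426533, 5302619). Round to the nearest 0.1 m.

428.0 m

∂h/∂x = (426.4 − 428.7) / (426328 − 426628) = +0.007667
∂h/∂y = (430.7 − 428.7) / (5302904 − 5302614) = +0.006897
h(426533, 5302619) = 428.7 + (+0.007667)·(-95) + (+0.006897)·(5) = 428.7 -0.728 +0.034 = 428.006 m.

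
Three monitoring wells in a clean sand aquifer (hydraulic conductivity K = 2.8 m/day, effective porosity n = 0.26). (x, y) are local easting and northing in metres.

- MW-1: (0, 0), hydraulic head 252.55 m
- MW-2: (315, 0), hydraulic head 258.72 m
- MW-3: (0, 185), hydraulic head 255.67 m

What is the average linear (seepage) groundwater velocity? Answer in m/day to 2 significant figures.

∂h/∂x = (258.72 − 252.55) / (315 − 0) = +0.01959
∂h/∂y = (255.67 − 252.55) / (185 − 0) = +0.01686
|∇h| = √(0.01959² + 0.01686²) = 0.02585
Seepage velocity v = K·i/n = 2.8 × 0.02585 / 0.26 = 0.2784 m/day.

0.28 m/day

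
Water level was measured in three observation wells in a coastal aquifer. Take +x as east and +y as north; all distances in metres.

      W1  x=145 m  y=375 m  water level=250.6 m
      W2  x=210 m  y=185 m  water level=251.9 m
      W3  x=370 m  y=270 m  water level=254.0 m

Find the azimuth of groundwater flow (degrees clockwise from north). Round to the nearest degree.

278°

Differences from W1: to W2 (Δx, Δy, Δh) = (65, -190, +1.3); to W3 = (225, -105, +3.4).
Determinant of the coordinate differences = 65·(-105) − 225·(-190) = 35925.
∂h/∂x = [(+1.3)·(-105) − (+3.4)·(-190)] / 35925 = +0.01418
∂h/∂y = [65·(+3.4) − 225·(+1.3)] / 35925 = -0.001990
Flow direction (−∇h) has components (-0.01418 E, +0.001990 N).
Azimuth = atan2(E, N) = atan2(-0.01418, +0.001990) = 278.0° ≈ 278°.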